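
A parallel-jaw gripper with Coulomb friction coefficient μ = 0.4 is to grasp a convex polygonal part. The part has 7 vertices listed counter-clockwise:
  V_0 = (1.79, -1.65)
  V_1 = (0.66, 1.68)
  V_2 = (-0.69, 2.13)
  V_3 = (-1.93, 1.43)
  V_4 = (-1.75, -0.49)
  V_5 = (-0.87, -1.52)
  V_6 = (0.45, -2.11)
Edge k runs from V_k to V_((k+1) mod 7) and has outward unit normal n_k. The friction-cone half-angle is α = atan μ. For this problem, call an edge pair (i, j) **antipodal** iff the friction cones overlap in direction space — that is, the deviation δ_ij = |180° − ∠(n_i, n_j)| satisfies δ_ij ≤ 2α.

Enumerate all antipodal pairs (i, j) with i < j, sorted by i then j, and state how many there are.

count = 6; pairs: (0,3), (0,4), (1,4), (1,5), (1,6), (2,6)

α = atan 0.4 = 21.80°;  2α = 43.60°
n_0 = (+0.9470, +0.3213)
n_1 = (+0.3162, +0.9487)
n_2 = (-0.4916, +0.8708)
n_3 = (-0.9956, -0.0933)
n_4 = (-0.7603, -0.6496)
n_5 = (-0.4081, -0.9130)
n_6 = (+0.3247, -0.9458)
  (0,1): δ = 127.18°  ·
  (0,2): δ = 79.30°  ·
  (0,3): δ = 13.39°  ✓
  (0,4): δ = 21.77°  ✓
  (0,5): δ = 47.17°  ·
  (0,6): δ = 90.20°  ·
  (1,2): δ = 132.12°  ·
  (1,3): δ = 66.21°  ·
  (1,4): δ = 31.06°  ✓
  (1,5): δ = 5.65°  ✓
  (1,6): δ = 37.38°  ✓
  (2,3): δ = 114.09°  ·
  (2,4): δ = 78.94°  ·
  (2,5): δ = 53.53°  ·
  (2,6): δ = 10.50°  ✓
  (3,4): δ = 144.85°  ·
  (3,5): δ = 119.44°  ·
  (3,6): δ = 76.41°  ·
  (4,5): δ = 154.59°  ·
  (4,6): δ = 111.56°  ·
  (5,6): δ = 136.97°  ·
antipodal pairs: 6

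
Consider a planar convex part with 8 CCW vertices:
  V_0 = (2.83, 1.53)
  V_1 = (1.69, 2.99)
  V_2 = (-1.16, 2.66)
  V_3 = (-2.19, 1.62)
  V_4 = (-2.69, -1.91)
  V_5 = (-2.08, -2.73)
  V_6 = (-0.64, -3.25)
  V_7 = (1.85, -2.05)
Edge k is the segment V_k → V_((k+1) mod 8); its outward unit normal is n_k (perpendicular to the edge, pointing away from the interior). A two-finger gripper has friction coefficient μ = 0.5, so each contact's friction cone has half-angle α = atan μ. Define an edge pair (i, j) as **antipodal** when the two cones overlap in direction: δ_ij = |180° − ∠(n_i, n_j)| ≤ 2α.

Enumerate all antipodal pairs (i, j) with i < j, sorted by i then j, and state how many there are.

α = atan 0.5 = 26.57°;  2α = 53.13°
n_0 = (+0.7882, +0.6154)
n_1 = (-0.1150, +0.9934)
n_2 = (-0.7105, +0.7037)
n_3 = (-0.9901, +0.1402)
n_4 = (-0.8023, -0.5969)
n_5 = (-0.3396, -0.9406)
n_6 = (+0.4341, -0.9008)
n_7 = (+0.9645, -0.2640)
  (0,1): δ = 121.38°  ·
  (0,2): δ = 82.71°  ·
  (0,3): δ = 46.05°  ✓
  (0,4): δ = 1.34°  ✓
  (0,5): δ = 32.16°  ✓
  (0,6): δ = 77.75°  ·
  (0,7): δ = 126.71°  ·
  (1,2): δ = 141.33°  ·
  (1,3): δ = 104.67°  ·
  (1,4): δ = 59.96°  ·
  (1,5): δ = 26.46°  ✓
  (1,6): δ = 19.13°  ✓
  (1,7): δ = 68.09°  ·
  (2,3): δ = 143.34°  ·
  (2,4): δ = 98.63°  ·
  (2,5): δ = 65.13°  ·
  (2,6): δ = 19.55°  ✓
  (2,7): δ = 29.41°  ✓
  (3,4): δ = 135.29°  ·
  (3,5): δ = 101.79°  ·
  (3,6): δ = 56.21°  ·
  (3,7): δ = 7.25°  ✓
  (4,5): δ = 146.50°  ·
  (4,6): δ = 100.91°  ·
  (4,7): δ = 51.95°  ✓
  (5,6): δ = 134.41°  ·
  (5,7): δ = 85.45°  ·
  (6,7): δ = 131.04°  ·
antipodal pairs: 9

count = 9; pairs: (0,3), (0,4), (0,5), (1,5), (1,6), (2,6), (2,7), (3,7), (4,7)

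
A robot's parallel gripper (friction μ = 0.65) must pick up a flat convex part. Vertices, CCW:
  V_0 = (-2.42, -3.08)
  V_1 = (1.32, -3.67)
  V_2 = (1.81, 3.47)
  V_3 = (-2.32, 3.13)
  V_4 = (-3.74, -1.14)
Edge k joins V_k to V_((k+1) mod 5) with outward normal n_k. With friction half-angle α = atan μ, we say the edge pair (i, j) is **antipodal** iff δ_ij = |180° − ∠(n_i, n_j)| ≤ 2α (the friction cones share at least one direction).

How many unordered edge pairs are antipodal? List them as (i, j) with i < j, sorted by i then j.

count = 4; pairs: (0,2), (1,3), (1,4), (2,4)

α = atan 0.65 = 33.02°;  2α = 66.05°
n_0 = (-0.1558, -0.9878)
n_1 = (+0.9977, -0.0685)
n_2 = (-0.0820, +0.9966)
n_3 = (-0.9489, +0.3156)
n_4 = (-0.8268, -0.5625)
  (0,1): δ = 84.96°  ·
  (0,2): δ = 13.67°  ✓
  (0,3): δ = 80.57°  ·
  (0,4): δ = 133.20°  ·
  (1,2): δ = 81.37°  ·
  (1,3): δ = 14.47°  ✓
  (1,4): δ = 38.16°  ✓
  (2,3): δ = 113.10°  ·
  (2,4): δ = 60.47°  ✓
  (3,4): δ = 127.37°  ·
antipodal pairs: 4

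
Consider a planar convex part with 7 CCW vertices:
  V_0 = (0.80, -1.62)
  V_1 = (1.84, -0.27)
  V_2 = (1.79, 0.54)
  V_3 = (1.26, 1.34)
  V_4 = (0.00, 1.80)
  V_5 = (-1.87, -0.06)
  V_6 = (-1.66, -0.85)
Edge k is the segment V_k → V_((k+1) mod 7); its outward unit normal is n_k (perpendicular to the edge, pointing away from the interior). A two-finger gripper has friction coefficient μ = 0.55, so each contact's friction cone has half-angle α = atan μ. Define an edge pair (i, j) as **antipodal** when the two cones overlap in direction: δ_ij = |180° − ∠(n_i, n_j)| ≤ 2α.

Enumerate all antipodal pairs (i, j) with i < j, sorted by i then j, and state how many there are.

count = 8; pairs: (0,4), (0,5), (1,4), (1,5), (2,5), (2,6), (3,5), (3,6)

α = atan 0.55 = 28.81°;  2α = 57.62°
n_0 = (+0.7922, -0.6103)
n_1 = (+0.9981, +0.0616)
n_2 = (+0.8336, +0.5523)
n_3 = (+0.3429, +0.9394)
n_4 = (-0.7052, +0.7090)
n_5 = (-0.9664, -0.2569)
n_6 = (-0.2987, -0.9543)
  (0,1): δ = 138.86°  ·
  (0,2): δ = 108.87°  ·
  (0,3): δ = 72.45°  ·
  (0,4): δ = 7.54°  ✓
  (0,5): δ = 52.50°  ✓
  (0,6): δ = 110.23°  ·
  (1,2): δ = 150.01°  ·
  (1,3): δ = 113.59°  ·
  (1,4): δ = 48.69°  ✓
  (1,5): δ = 11.35°  ✓
  (1,6): δ = 69.09°  ·
  (2,3): δ = 143.58°  ·
  (2,4): δ = 78.68°  ·
  (2,5): δ = 18.64°  ✓
  (2,6): δ = 39.09°  ✓
  (3,4): δ = 115.10°  ·
  (3,5): δ = 55.06°  ✓
  (3,6): δ = 2.68°  ✓
  (4,5): δ = 119.96°  ·
  (4,6): δ = 62.23°  ·
  (5,6): δ = 122.27°  ·
antipodal pairs: 8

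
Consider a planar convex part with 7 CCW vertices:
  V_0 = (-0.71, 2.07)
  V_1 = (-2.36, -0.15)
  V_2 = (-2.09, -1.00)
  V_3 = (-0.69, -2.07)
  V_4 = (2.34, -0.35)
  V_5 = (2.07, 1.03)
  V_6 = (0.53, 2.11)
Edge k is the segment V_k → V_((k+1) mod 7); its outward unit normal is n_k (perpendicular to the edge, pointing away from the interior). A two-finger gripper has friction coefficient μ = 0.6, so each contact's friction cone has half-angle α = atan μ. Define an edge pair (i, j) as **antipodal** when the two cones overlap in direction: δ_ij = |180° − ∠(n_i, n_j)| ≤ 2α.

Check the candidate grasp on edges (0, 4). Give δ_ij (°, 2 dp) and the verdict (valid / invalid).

α = atan 0.6 = 30.96°;  2α = 61.93°
edge 0: e_0 = (-1.65, -2.22);  n_0 = (-0.8026, +0.5965)
edge 4: e_4 = (-0.27, +1.38);  n_4 = (+0.9814, +0.1920)
∠(n_0, n_4) = 132.31°
δ = |180° − 132.31°| = 47.69°
47.69° ≤ 2α = 61.93°  →  valid

δ = 47.69°, valid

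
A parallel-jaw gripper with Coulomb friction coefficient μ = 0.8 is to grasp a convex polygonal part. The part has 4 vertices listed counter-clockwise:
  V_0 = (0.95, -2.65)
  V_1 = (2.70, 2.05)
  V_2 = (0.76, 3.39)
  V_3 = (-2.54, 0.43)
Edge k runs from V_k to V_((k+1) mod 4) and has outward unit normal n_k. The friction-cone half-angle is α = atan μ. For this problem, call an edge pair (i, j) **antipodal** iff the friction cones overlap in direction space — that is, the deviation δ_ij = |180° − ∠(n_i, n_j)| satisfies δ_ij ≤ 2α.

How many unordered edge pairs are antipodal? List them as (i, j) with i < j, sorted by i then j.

α = atan 0.8 = 38.66°;  2α = 77.32°
n_0 = (+0.9371, -0.3489)
n_1 = (+0.5683, +0.8228)
n_2 = (-0.6677, +0.7444)
n_3 = (-0.6617, -0.7498)
  (0,1): δ = 104.21°  ·
  (0,2): δ = 27.69°  ✓
  (0,3): δ = 68.99°  ✓
  (1,2): δ = 103.48°  ·
  (1,3): δ = 6.80°  ✓
  (2,3): δ = 83.32°  ·
antipodal pairs: 3

count = 3; pairs: (0,2), (0,3), (1,3)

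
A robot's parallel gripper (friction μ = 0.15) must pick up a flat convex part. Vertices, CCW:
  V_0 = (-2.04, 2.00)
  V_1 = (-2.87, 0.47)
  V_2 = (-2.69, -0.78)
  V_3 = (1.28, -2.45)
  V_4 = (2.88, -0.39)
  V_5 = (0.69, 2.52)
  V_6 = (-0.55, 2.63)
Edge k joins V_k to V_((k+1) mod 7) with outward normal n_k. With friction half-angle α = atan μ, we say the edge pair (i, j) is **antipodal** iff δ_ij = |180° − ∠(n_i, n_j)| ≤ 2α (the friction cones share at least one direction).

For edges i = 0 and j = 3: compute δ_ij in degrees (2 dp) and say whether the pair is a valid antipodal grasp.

α = atan 0.15 = 8.53°;  2α = 17.06°
edge 0: e_0 = (-0.83, -1.53);  n_0 = (-0.8790, +0.4768)
edge 3: e_3 = (+1.60, +2.06);  n_3 = (+0.7898, -0.6134)
∠(n_0, n_3) = 170.64°
δ = |180° − 170.64°| = 9.36°
9.36° ≤ 2α = 17.06°  →  valid

δ = 9.36°, valid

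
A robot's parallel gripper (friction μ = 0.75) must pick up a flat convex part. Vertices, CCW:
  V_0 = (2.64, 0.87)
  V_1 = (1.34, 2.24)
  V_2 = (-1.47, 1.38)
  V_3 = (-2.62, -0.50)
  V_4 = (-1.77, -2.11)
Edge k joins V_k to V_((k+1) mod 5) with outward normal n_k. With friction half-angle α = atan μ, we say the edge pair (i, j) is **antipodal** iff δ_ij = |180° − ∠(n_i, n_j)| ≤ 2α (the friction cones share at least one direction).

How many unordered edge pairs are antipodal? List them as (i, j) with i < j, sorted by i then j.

count = 3; pairs: (0,3), (1,4), (2,4)

α = atan 0.75 = 36.87°;  2α = 73.74°
n_0 = (+0.7254, +0.6883)
n_1 = (-0.2927, +0.9562)
n_2 = (-0.8531, +0.5218)
n_3 = (-0.8843, -0.4669)
n_4 = (+0.5599, -0.8286)
  (0,1): δ = 116.48°  ·
  (0,2): δ = 74.95°  ·
  (0,3): δ = 15.67°  ✓
  (0,4): δ = 80.55°  ·
  (1,2): δ = 138.47°  ·
  (1,3): δ = 79.18°  ·
  (1,4): δ = 17.03°  ✓
  (2,3): δ = 120.71°  ·
  (2,4): δ = 24.50°  ✓
  (3,4): δ = 83.78°  ·
antipodal pairs: 3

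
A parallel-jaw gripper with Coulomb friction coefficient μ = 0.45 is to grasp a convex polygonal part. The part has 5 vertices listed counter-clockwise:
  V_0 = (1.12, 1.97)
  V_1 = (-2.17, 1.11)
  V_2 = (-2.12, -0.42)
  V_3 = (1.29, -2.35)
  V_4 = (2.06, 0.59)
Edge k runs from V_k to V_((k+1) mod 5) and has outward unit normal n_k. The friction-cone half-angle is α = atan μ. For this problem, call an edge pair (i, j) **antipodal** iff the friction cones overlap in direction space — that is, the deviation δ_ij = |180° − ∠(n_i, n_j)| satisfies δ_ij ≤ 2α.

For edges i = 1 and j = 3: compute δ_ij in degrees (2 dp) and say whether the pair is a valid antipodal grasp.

δ = 16.55°, valid

α = atan 0.45 = 24.23°;  2α = 48.46°
edge 1: e_1 = (+0.05, -1.53);  n_1 = (-0.9995, -0.0327)
edge 3: e_3 = (+0.77, +2.94);  n_3 = (+0.9674, -0.2534)
∠(n_1, n_3) = 163.45°
δ = |180° − 163.45°| = 16.55°
16.55° ≤ 2α = 48.46°  →  valid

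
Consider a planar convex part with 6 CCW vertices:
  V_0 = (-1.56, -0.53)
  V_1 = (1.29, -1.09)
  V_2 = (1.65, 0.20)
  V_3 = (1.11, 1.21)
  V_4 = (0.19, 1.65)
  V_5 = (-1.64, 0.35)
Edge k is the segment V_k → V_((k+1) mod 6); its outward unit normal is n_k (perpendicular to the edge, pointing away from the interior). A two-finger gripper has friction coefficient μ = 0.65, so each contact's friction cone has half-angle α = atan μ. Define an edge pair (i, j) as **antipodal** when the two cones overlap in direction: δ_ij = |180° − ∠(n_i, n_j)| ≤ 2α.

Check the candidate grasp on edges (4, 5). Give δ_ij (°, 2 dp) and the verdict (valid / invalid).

α = atan 0.65 = 33.02°;  2α = 66.05°
edge 4: e_4 = (-1.83, -1.30);  n_4 = (-0.5791, +0.8152)
edge 5: e_5 = (+0.08, -0.88);  n_5 = (-0.9959, -0.0905)
∠(n_4, n_5) = 59.81°
δ = |180° − 59.81°| = 120.19°
120.19° > 2α = 66.05°  →  invalid

δ = 120.19°, invalid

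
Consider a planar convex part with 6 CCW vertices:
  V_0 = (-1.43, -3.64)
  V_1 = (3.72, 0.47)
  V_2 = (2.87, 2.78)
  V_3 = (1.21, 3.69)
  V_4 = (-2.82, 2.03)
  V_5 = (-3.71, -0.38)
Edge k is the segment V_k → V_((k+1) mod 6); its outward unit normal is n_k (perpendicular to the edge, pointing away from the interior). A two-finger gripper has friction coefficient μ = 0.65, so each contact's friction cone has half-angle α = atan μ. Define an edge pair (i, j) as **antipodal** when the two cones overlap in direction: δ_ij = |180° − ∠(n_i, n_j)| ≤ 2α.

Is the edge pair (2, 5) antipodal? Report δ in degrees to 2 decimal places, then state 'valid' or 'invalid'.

α = atan 0.65 = 33.02°;  2α = 66.05°
edge 2: e_2 = (-1.66, +0.91);  n_2 = (+0.4807, +0.8769)
edge 5: e_5 = (+2.28, -3.26);  n_5 = (-0.8195, -0.5731)
∠(n_2, n_5) = 153.70°
δ = |180° − 153.70°| = 26.30°
26.30° ≤ 2α = 66.05°  →  valid

δ = 26.30°, valid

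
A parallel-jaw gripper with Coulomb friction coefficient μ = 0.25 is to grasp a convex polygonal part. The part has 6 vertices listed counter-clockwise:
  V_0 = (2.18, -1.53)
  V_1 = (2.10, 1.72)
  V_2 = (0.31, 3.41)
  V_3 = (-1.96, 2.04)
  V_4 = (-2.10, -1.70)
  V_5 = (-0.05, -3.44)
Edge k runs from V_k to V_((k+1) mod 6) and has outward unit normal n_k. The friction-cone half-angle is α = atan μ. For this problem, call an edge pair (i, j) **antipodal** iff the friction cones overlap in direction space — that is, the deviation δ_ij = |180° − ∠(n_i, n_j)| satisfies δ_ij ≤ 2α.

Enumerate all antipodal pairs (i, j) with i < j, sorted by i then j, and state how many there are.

count = 3; pairs: (0,3), (1,4), (2,5)

α = atan 0.25 = 14.04°;  2α = 28.07°
n_0 = (+0.9997, +0.0246)
n_1 = (+0.6865, +0.7271)
n_2 = (-0.5167, +0.8562)
n_3 = (-0.9993, +0.0374)
n_4 = (-0.6471, -0.7624)
n_5 = (+0.6505, -0.7595)
  (0,1): δ = 134.76°  ·
  (0,2): δ = 60.30°  ·
  (0,3): δ = 3.55°  ✓
  (0,4): δ = 48.27°  ·
  (0,5): δ = 129.17°  ·
  (1,2): δ = 105.53°  ·
  (1,3): δ = 48.79°  ·
  (1,4): δ = 3.03°  ✓
  (1,5): δ = 83.93°  ·
  (2,3): δ = 123.26°  ·
  (2,4): δ = 71.44°  ·
  (2,5): δ = 9.47°  ✓
  (3,4): δ = 128.18°  ·
  (3,5): δ = 47.28°  ·
  (4,5): δ = 99.10°  ·
antipodal pairs: 3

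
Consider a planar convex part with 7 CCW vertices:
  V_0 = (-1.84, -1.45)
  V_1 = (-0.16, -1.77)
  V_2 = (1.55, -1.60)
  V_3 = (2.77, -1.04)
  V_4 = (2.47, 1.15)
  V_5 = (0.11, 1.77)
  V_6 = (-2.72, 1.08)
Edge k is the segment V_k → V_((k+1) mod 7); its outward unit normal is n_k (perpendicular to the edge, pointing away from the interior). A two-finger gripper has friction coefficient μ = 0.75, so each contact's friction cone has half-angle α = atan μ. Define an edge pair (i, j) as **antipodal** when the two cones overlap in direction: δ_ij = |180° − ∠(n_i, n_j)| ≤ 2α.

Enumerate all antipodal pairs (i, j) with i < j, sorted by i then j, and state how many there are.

α = atan 0.75 = 36.87°;  2α = 73.74°
n_0 = (-0.1871, -0.9823)
n_1 = (+0.0989, -0.9951)
n_2 = (+0.4172, -0.9088)
n_3 = (+0.9907, +0.1357)
n_4 = (+0.2541, +0.9672)
n_5 = (-0.2369, +0.9715)
n_6 = (-0.9445, -0.3285)
  (0,1): δ = 163.54°  ·
  (0,2): δ = 144.56°  ·
  (0,3): δ = 71.42°  ✓
  (0,4): δ = 3.94°  ✓
  (0,5): δ = 24.49°  ✓
  (0,6): δ = 119.96°  ·
  (1,2): δ = 161.02°  ·
  (1,3): δ = 87.88°  ·
  (1,4): δ = 20.40°  ✓
  (1,5): δ = 8.02°  ✓
  (1,6): δ = 103.50°  ·
  (2,3): δ = 106.86°  ·
  (2,4): δ = 39.38°  ✓
  (2,5): δ = 10.95°  ✓
  (2,6): δ = 84.52°  ·
  (3,4): δ = 112.52°  ·
  (3,5): δ = 84.10°  ·
  (3,6): δ = 11.38°  ✓
  (4,5): δ = 151.58°  ·
  (4,6): δ = 56.10°  ✓
  (5,6): δ = 84.52°  ·
antipodal pairs: 9

count = 9; pairs: (0,3), (0,4), (0,5), (1,4), (1,5), (2,4), (2,5), (3,6), (4,6)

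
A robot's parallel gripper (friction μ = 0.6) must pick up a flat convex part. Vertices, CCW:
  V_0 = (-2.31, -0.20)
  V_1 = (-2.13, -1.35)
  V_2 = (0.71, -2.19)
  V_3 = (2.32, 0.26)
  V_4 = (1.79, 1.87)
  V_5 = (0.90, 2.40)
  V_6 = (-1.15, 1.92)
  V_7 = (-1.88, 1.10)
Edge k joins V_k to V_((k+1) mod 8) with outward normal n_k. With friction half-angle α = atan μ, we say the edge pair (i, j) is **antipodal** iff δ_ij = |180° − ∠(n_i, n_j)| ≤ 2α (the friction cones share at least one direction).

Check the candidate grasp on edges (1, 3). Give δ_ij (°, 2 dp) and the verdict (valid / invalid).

δ = 55.30°, valid

α = atan 0.6 = 30.96°;  2α = 61.93°
edge 1: e_1 = (+2.84, -0.84);  n_1 = (-0.2836, -0.9589)
edge 3: e_3 = (-0.53, +1.61);  n_3 = (+0.9499, +0.3127)
∠(n_1, n_3) = 124.70°
δ = |180° − 124.70°| = 55.30°
55.30° ≤ 2α = 61.93°  →  valid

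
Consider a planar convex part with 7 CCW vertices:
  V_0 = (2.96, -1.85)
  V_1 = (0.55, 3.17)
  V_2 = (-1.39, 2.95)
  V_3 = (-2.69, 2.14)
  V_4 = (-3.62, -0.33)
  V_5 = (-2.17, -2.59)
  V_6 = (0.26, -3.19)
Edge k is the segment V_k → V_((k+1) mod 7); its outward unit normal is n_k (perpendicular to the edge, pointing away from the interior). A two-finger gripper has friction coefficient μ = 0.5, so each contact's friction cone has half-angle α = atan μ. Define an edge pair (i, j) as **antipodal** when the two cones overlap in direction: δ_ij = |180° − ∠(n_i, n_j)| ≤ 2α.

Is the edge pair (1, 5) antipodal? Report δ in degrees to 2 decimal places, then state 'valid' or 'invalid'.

α = atan 0.5 = 26.57°;  2α = 53.13°
edge 1: e_1 = (-1.94, -0.22);  n_1 = (-0.1127, +0.9936)
edge 5: e_5 = (+2.43, -0.60);  n_5 = (-0.2397, -0.9708)
∠(n_1, n_5) = 159.66°
δ = |180° − 159.66°| = 20.34°
20.34° ≤ 2α = 53.13°  →  valid

δ = 20.34°, valid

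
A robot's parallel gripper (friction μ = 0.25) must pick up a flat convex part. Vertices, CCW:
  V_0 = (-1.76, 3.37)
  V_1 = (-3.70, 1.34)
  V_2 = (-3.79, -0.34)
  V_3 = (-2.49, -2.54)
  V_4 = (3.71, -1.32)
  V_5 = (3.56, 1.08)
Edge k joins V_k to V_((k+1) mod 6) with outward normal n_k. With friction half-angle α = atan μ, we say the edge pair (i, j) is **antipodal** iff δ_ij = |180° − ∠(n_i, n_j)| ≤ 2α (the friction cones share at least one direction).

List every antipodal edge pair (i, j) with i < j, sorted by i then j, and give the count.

α = atan 0.25 = 14.04°;  2α = 28.07°
n_0 = (-0.7230, +0.6909)
n_1 = (-0.9986, +0.0535)
n_2 = (-0.8609, -0.5087)
n_3 = (+0.1931, -0.9812)
n_4 = (+0.9981, +0.0624)
n_5 = (+0.3954, +0.9185)
  (0,1): δ = 139.37°  ·
  (0,2): δ = 105.72°  ·
  (0,3): δ = 35.17°  ·
  (0,4): δ = 47.28°  ·
  (0,5): δ = 110.41°  ·
  (1,2): δ = 146.35°  ·
  (1,3): δ = 75.80°  ·
  (1,4): δ = 6.64°  ✓
  (1,5): δ = 69.78°  ·
  (2,3): δ = 109.45°  ·
  (2,4): δ = 27.00°  ✓
  (2,5): δ = 36.13°  ·
  (3,4): δ = 97.56°  ·
  (3,5): δ = 34.42°  ·
  (4,5): δ = 116.87°  ·
antipodal pairs: 2

count = 2; pairs: (1,4), (2,4)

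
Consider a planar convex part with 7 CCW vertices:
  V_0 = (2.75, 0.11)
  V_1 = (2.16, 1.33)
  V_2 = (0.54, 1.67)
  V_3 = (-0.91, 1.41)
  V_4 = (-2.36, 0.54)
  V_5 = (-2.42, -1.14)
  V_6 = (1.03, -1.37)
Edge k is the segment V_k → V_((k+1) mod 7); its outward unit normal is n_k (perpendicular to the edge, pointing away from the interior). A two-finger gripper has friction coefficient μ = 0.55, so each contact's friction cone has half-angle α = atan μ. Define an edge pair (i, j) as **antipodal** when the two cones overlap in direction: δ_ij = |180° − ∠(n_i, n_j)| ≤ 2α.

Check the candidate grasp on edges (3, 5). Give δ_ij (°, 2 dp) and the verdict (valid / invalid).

δ = 34.78°, valid

α = atan 0.55 = 28.81°;  2α = 57.62°
edge 3: e_3 = (-1.45, -0.87);  n_3 = (-0.5145, +0.8575)
edge 5: e_5 = (+3.45, -0.23);  n_5 = (-0.0665, -0.9978)
∠(n_3, n_5) = 145.22°
δ = |180° − 145.22°| = 34.78°
34.78° ≤ 2α = 57.62°  →  valid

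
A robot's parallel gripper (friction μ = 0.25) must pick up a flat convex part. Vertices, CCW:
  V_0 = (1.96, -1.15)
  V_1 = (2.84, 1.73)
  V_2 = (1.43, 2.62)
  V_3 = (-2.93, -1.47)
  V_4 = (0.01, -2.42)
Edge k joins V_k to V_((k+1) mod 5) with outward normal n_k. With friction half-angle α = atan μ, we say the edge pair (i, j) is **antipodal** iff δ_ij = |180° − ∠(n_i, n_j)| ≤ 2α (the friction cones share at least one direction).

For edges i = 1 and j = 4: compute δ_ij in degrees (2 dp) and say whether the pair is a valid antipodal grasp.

δ = 65.34°, invalid

α = atan 0.25 = 14.04°;  2α = 28.07°
edge 1: e_1 = (-1.41, +0.89);  n_1 = (+0.5338, +0.8456)
edge 4: e_4 = (+1.95, +1.27);  n_4 = (+0.5457, -0.8380)
∠(n_1, n_4) = 114.66°
δ = |180° − 114.66°| = 65.34°
65.34° > 2α = 28.07°  →  invalid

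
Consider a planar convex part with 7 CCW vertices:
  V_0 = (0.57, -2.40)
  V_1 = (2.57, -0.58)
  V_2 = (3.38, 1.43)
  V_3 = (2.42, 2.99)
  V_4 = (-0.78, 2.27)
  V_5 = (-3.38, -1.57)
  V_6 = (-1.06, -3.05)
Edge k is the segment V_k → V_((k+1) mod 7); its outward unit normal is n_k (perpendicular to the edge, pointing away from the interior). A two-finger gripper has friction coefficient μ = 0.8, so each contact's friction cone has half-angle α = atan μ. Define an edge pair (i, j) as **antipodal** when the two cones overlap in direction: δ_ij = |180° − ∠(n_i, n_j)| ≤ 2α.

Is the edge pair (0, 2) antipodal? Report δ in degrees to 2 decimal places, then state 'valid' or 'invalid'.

δ = 100.69°, invalid

α = atan 0.8 = 38.66°;  2α = 77.32°
edge 0: e_0 = (+2.00, +1.82);  n_0 = (+0.6730, -0.7396)
edge 2: e_2 = (-0.96, +1.56);  n_2 = (+0.8517, +0.5241)
∠(n_0, n_2) = 79.31°
δ = |180° − 79.31°| = 100.69°
100.69° > 2α = 77.32°  →  invalid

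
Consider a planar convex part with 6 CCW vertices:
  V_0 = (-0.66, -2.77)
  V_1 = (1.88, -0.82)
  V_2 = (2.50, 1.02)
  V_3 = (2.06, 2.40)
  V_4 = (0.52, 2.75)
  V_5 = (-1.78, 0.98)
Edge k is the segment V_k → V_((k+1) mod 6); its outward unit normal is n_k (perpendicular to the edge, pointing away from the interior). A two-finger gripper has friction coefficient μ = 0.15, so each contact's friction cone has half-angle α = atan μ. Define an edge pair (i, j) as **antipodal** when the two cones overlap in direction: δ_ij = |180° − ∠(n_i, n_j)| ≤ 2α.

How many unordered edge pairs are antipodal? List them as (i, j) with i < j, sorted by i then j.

α = atan 0.15 = 8.53°;  2α = 17.06°
n_0 = (+0.6090, -0.7932)
n_1 = (+0.9476, -0.3193)
n_2 = (+0.9527, +0.3038)
n_3 = (+0.2216, +0.9751)
n_4 = (-0.6099, +0.7925)
n_5 = (-0.9582, -0.2862)
  (0,1): δ = 146.14°  ·
  (0,2): δ = 109.83°  ·
  (0,3): δ = 50.32°  ·
  (0,4): δ = 0.07°  ✓
  (0,5): δ = 69.12°  ·
  (1,2): δ = 143.69°  ·
  (1,3): δ = 84.18°  ·
  (1,4): δ = 33.80°  ·
  (1,5): δ = 35.25°  ·
  (2,3): δ = 120.49°  ·
  (2,4): δ = 70.10°  ·
  (2,5): δ = 1.06°  ✓
  (3,4): δ = 129.62°  ·
  (3,5): δ = 60.57°  ·
  (4,5): δ = 110.95°  ·
antipodal pairs: 2

count = 2; pairs: (0,4), (2,5)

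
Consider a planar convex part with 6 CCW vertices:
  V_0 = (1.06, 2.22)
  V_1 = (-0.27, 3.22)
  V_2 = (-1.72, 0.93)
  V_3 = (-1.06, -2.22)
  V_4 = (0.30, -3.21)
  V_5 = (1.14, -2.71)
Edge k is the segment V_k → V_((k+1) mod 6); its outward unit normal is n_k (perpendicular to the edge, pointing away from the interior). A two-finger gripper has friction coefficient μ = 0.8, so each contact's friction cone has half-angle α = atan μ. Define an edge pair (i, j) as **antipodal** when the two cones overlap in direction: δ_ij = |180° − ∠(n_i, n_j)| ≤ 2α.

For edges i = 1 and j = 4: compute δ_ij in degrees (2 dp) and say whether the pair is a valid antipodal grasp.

α = atan 0.8 = 38.66°;  2α = 77.32°
edge 1: e_1 = (-1.45, -2.29);  n_1 = (-0.8449, +0.5350)
edge 4: e_4 = (+0.84, +0.50);  n_4 = (+0.5115, -0.8593)
∠(n_1, n_4) = 153.10°
δ = |180° − 153.10°| = 26.90°
26.90° ≤ 2α = 77.32°  →  valid

δ = 26.90°, valid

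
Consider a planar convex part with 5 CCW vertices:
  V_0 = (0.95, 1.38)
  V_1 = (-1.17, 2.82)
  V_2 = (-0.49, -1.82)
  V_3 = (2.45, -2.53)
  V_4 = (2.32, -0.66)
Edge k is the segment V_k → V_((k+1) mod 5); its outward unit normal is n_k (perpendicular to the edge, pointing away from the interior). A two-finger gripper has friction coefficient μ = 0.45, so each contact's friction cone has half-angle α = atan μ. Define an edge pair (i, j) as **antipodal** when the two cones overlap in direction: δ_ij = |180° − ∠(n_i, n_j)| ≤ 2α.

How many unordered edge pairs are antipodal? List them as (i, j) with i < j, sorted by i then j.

count = 5; pairs: (0,1), (0,2), (1,3), (1,4), (2,4)

α = atan 0.45 = 24.23°;  2α = 48.46°
n_0 = (+0.5619, +0.8272)
n_1 = (-0.9894, -0.1450)
n_2 = (-0.2347, -0.9721)
n_3 = (+0.9976, +0.0694)
n_4 = (+0.8302, +0.5575)
  (0,1): δ = 47.48°  ✓
  (0,2): δ = 20.61°  ✓
  (0,3): δ = 128.16°  ·
  (0,4): δ = 158.07°  ·
  (1,2): δ = 111.91°  ·
  (1,3): δ = 4.36°  ✓
  (1,4): δ = 25.55°  ✓
  (2,3): δ = 72.45°  ·
  (2,4): δ = 42.54°  ✓
  (3,4): δ = 150.09°  ·
antipodal pairs: 5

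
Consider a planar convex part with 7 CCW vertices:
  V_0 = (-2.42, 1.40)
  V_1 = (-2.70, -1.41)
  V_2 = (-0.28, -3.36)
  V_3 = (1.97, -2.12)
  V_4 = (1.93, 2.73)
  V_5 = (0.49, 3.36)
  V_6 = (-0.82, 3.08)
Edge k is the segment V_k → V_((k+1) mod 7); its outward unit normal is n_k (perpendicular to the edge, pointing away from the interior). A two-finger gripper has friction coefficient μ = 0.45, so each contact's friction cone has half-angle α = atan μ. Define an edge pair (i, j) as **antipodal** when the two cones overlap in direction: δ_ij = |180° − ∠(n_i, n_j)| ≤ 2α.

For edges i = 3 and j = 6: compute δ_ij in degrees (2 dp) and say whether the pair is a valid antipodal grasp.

α = atan 0.45 = 24.23°;  2α = 48.46°
edge 3: e_3 = (-0.04, +4.85);  n_3 = (+1.0000, +0.0082)
edge 6: e_6 = (-1.60, -1.68);  n_6 = (-0.7241, +0.6897)
∠(n_3, n_6) = 135.92°
δ = |180° − 135.92°| = 44.08°
44.08° ≤ 2α = 48.46°  →  valid

δ = 44.08°, valid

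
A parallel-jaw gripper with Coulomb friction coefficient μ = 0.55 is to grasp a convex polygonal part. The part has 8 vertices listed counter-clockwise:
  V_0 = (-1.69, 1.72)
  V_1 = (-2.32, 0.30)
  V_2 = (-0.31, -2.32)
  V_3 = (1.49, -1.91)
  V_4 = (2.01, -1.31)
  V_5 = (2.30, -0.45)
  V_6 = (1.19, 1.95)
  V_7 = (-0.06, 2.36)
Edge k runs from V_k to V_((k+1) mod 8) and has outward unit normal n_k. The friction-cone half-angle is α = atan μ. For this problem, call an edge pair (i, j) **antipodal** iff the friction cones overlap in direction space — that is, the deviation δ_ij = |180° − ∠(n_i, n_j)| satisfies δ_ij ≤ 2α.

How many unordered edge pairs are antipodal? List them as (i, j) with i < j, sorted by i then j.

α = atan 0.55 = 28.81°;  2α = 57.62°
n_0 = (-0.9141, +0.4055)
n_1 = (-0.7934, -0.6087)
n_2 = (+0.2221, -0.9750)
n_3 = (+0.7557, -0.6549)
n_4 = (+0.9476, -0.3195)
n_5 = (+0.9076, +0.4198)
n_6 = (+0.3117, +0.9502)
n_7 = (-0.3655, +0.9308)
  (0,1): δ = 118.58°  ·
  (0,2): δ = 53.24°  ✓
  (0,3): δ = 16.99°  ✓
  (0,4): δ = 5.29°  ✓
  (0,5): δ = 48.75°  ✓
  (0,6): δ = 95.77°  ·
  (0,7): δ = 135.36°  ·
  (1,2): δ = 114.66°  ·
  (1,3): δ = 78.41°  ·
  (1,4): δ = 56.13°  ✓
  (1,5): δ = 12.67°  ✓
  (1,6): δ = 34.35°  ✓
  (1,7): δ = 73.94°  ·
  (2,3): δ = 143.75°  ·
  (2,4): δ = 121.47°  ·
  (2,5): δ = 78.01°  ·
  (2,6): δ = 30.99°  ✓
  (2,7): δ = 8.61°  ✓
  (3,4): δ = 157.72°  ·
  (3,5): δ = 114.27°  ·
  (3,6): δ = 67.25°  ·
  (3,7): δ = 27.65°  ✓
  (4,5): δ = 136.54°  ·
  (4,6): δ = 89.52°  ·
  (4,7): δ = 49.93°  ✓
  (5,6): δ = 132.98°  ·
  (5,7): δ = 93.38°  ·
  (6,7): δ = 140.40°  ·
antipodal pairs: 11

count = 11; pairs: (0,2), (0,3), (0,4), (0,5), (1,4), (1,5), (1,6), (2,6), (2,7), (3,7), (4,7)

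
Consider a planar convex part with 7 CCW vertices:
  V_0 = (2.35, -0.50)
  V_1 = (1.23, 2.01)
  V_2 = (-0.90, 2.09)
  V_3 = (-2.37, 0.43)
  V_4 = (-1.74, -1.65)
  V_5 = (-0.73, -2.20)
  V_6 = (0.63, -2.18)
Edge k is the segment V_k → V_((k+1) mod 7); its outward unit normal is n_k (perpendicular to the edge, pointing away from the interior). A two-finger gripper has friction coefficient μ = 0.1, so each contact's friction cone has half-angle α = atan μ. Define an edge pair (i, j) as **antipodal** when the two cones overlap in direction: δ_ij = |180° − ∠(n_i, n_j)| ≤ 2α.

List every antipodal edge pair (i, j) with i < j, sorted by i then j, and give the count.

α = atan 0.1 = 5.71°;  2α = 11.42°
n_0 = (+0.9132, +0.4075)
n_1 = (+0.0375, +0.9993)
n_2 = (-0.7487, +0.6630)
n_3 = (-0.9571, -0.2899)
n_4 = (-0.4782, -0.8782)
n_5 = (+0.0147, -0.9999)
n_6 = (+0.6987, -0.7154)
  (0,1): δ = 116.20°  ·
  (0,2): δ = 65.57°  ·
  (0,3): δ = 7.20°  ✓
  (0,4): δ = 37.38°  ·
  (0,5): δ = 66.80°  ·
  (0,6): δ = 110.28°  ·
  (1,2): δ = 129.38°  ·
  (1,3): δ = 71.00°  ·
  (1,4): δ = 26.42°  ·
  (1,5): δ = 2.99°  ✓
  (1,6): δ = 46.48°  ·
  (2,3): δ = 121.62°  ·
  (2,4): δ = 77.04°  ·
  (2,5): δ = 47.63°  ·
  (2,6): δ = 4.15°  ✓
  (3,4): δ = 135.42°  ·
  (3,5): δ = 106.01°  ·
  (3,6): δ = 62.52°  ·
  (4,5): δ = 150.59°  ·
  (4,6): δ = 107.10°  ·
  (5,6): δ = 136.52°  ·
antipodal pairs: 3

count = 3; pairs: (0,3), (1,5), (2,6)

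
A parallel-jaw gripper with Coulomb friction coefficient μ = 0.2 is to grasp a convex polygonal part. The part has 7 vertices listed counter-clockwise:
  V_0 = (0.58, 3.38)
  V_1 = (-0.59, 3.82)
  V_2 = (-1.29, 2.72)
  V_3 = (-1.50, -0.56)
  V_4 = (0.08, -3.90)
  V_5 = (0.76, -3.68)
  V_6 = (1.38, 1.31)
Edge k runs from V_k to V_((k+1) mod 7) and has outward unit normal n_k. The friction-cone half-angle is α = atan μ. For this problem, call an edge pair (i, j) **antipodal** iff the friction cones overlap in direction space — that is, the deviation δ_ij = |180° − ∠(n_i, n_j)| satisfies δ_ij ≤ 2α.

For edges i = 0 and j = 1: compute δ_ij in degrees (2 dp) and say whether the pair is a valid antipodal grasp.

δ = 101.86°, invalid

α = atan 0.2 = 11.31°;  2α = 22.62°
edge 0: e_0 = (-1.17, +0.44);  n_0 = (+0.3520, +0.9360)
edge 1: e_1 = (-0.70, -1.10);  n_1 = (-0.8437, +0.5369)
∠(n_0, n_1) = 78.14°
δ = |180° − 78.14°| = 101.86°
101.86° > 2α = 22.62°  →  invalid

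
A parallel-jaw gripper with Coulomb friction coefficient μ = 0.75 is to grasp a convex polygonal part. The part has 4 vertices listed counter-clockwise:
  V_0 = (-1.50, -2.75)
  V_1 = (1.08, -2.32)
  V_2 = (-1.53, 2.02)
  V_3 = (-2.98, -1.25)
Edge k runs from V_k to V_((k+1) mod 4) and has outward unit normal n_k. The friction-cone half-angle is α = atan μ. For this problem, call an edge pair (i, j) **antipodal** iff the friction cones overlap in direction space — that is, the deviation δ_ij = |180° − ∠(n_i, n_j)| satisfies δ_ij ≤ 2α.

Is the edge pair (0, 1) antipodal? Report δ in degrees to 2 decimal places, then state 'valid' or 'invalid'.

δ = 68.44°, valid

α = atan 0.75 = 36.87°;  2α = 73.74°
edge 0: e_0 = (+2.58, +0.43);  n_0 = (+0.1644, -0.9864)
edge 1: e_1 = (-2.61, +4.34);  n_1 = (+0.8570, +0.5154)
∠(n_0, n_1) = 111.56°
δ = |180° − 111.56°| = 68.44°
68.44° ≤ 2α = 73.74°  →  valid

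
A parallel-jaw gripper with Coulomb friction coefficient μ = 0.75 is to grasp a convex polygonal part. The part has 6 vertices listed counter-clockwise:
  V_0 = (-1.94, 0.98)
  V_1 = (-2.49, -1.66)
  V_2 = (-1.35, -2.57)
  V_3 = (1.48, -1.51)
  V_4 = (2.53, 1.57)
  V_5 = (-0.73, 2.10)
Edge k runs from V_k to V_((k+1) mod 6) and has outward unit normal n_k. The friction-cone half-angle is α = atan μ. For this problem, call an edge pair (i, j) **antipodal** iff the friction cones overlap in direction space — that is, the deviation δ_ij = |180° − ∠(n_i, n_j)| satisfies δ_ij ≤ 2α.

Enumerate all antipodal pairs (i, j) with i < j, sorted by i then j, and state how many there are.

α = atan 0.75 = 36.87°;  2α = 73.74°
n_0 = (-0.9790, +0.2040)
n_1 = (-0.6239, -0.7815)
n_2 = (+0.3508, -0.9365)
n_3 = (+0.9465, -0.3227)
n_4 = (+0.1605, +0.9870)
n_5 = (-0.6793, +0.7339)
  (0,1): δ = 116.83°  ·
  (0,2): δ = 57.70°  ✓
  (0,3): δ = 7.06°  ✓
  (0,4): δ = 92.53°  ·
  (0,5): δ = 144.56°  ·
  (1,2): δ = 120.87°  ·
  (1,3): δ = 70.23°  ✓
  (1,4): δ = 29.36°  ✓
  (1,5): δ = 81.39°  ·
  (2,3): δ = 129.36°  ·
  (2,4): δ = 29.77°  ✓
  (2,5): δ = 22.25°  ✓
  (3,4): δ = 80.41°  ·
  (3,5): δ = 28.39°  ✓
  (4,5): δ = 127.98°  ·
antipodal pairs: 7

count = 7; pairs: (0,2), (0,3), (1,3), (1,4), (2,4), (2,5), (3,5)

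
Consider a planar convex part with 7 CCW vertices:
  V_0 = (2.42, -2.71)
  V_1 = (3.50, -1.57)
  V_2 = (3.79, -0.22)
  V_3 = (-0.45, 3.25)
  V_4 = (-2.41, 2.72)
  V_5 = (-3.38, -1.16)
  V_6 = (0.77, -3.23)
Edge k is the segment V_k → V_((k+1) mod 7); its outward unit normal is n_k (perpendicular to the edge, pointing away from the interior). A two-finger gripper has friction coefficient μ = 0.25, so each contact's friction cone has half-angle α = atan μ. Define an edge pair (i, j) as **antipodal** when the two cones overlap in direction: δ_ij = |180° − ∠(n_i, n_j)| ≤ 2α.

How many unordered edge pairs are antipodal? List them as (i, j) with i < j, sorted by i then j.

α = atan 0.25 = 14.04°;  2α = 28.07°
n_0 = (+0.7260, -0.6877)
n_1 = (+0.9777, -0.2100)
n_2 = (+0.6333, +0.7739)
n_3 = (-0.2610, +0.9653)
n_4 = (-0.9701, +0.2425)
n_5 = (-0.4464, -0.8949)
n_6 = (+0.3006, -0.9538)
  (0,1): δ = 148.67°  ·
  (0,2): δ = 85.84°  ·
  (0,3): δ = 31.42°  ·
  (0,4): δ = 29.42°  ·
  (0,5): δ = 106.94°  ·
  (0,6): δ = 150.94°  ·
  (1,2): δ = 117.17°  ·
  (1,3): δ = 62.74°  ·
  (1,4): δ = 1.91°  ✓
  (1,5): δ = 75.61°  ·
  (1,6): δ = 119.62°  ·
  (2,3): δ = 125.57°  ·
  (2,4): δ = 64.74°  ·
  (2,5): δ = 12.79°  ✓
  (2,6): δ = 56.79°  ·
  (3,4): δ = 119.17°  ·
  (3,5): δ = 41.64°  ·
  (3,6): δ = 2.36°  ✓
  (4,5): δ = 102.47°  ·
  (4,6): δ = 58.47°  ·
  (5,6): δ = 136.00°  ·
antipodal pairs: 3

count = 3; pairs: (1,4), (2,5), (3,6)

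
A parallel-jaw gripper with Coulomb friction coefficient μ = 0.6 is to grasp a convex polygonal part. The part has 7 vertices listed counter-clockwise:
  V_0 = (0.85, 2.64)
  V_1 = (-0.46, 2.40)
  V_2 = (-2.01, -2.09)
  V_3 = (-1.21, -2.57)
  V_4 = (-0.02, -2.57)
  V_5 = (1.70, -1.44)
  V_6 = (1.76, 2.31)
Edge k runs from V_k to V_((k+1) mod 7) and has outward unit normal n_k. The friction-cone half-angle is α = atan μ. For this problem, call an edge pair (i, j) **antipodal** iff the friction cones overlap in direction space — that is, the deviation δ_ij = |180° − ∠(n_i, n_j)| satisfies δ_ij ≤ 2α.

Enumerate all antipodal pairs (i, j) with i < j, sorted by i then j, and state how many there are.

α = atan 0.6 = 30.96°;  2α = 61.93°
n_0 = (-0.1802, +0.9836)
n_1 = (-0.9453, +0.3263)
n_2 = (-0.5145, -0.8575)
n_3 = (+0.0000, -1.0000)
n_4 = (+0.5491, -0.8358)
n_5 = (+0.9999, -0.0160)
n_6 = (+0.3409, +0.9401)
  (0,1): δ = 119.43°  ·
  (0,2): δ = 41.35°  ✓
  (0,3): δ = 10.38°  ✓
  (0,4): δ = 22.92°  ✓
  (0,5): δ = 78.70°  ·
  (0,6): δ = 149.69°  ·
  (1,2): δ = 101.92°  ·
  (1,3): δ = 70.95°  ·
  (1,4): δ = 37.65°  ✓
  (1,5): δ = 18.13°  ✓
  (1,6): δ = 89.11°  ·
  (2,3): δ = 149.04°  ·
  (2,4): δ = 115.73°  ·
  (2,5): δ = 59.95°  ✓
  (2,6): δ = 11.03°  ✓
  (3,4): δ = 146.70°  ·
  (3,5): δ = 90.92°  ·
  (3,6): δ = 19.93°  ✓
  (4,5): δ = 124.22°  ·
  (4,6): δ = 53.24°  ✓
  (5,6): δ = 109.02°  ·
antipodal pairs: 9

count = 9; pairs: (0,2), (0,3), (0,4), (1,4), (1,5), (2,5), (2,6), (3,6), (4,6)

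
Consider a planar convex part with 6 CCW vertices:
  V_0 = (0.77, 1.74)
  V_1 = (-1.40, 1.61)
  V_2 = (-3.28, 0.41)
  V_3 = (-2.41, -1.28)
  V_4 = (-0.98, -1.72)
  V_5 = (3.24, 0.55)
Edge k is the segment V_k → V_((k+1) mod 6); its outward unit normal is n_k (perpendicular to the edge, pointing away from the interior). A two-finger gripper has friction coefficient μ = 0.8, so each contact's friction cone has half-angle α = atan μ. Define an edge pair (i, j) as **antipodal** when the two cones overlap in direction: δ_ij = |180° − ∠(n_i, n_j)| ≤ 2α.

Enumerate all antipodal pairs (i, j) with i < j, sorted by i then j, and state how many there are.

count = 8; pairs: (0,2), (0,3), (0,4), (1,3), (1,4), (2,5), (3,5), (4,5)

α = atan 0.8 = 38.66°;  2α = 77.32°
n_0 = (-0.0598, +0.9982)
n_1 = (-0.5380, +0.8429)
n_2 = (-0.8891, -0.4577)
n_3 = (-0.2941, -0.9558)
n_4 = (+0.4737, -0.8807)
n_5 = (+0.4340, +0.9009)
  (0,1): δ = 150.88°  ·
  (0,2): δ = 66.19°  ✓
  (0,3): δ = 20.53°  ✓
  (0,4): δ = 24.85°  ✓
  (0,5): δ = 150.85°  ·
  (1,2): δ = 95.31°  ·
  (1,3): δ = 49.65°  ✓
  (1,4): δ = 4.27°  ✓
  (1,5): δ = 121.73°  ·
  (2,3): δ = 134.34°  ·
  (2,4): δ = 88.96°  ·
  (2,5): δ = 37.04°  ✓
  (3,4): δ = 134.62°  ·
  (3,5): δ = 8.62°  ✓
  (4,5): δ = 54.00°  ✓
antipodal pairs: 8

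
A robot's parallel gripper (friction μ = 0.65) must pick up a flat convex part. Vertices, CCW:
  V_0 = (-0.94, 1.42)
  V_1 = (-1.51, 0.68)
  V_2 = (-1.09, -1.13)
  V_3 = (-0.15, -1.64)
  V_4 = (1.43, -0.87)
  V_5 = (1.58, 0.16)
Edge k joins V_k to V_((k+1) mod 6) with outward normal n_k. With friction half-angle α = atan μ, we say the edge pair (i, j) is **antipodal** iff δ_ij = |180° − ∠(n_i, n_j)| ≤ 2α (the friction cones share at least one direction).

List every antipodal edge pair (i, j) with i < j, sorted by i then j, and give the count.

α = atan 0.65 = 33.02°;  2α = 66.05°
n_0 = (-0.7922, +0.6102)
n_1 = (-0.9741, -0.2260)
n_2 = (-0.4769, -0.8790)
n_3 = (+0.4381, -0.8989)
n_4 = (+0.9896, -0.1441)
n_5 = (+0.4472, +0.8944)
  (0,1): δ = 129.33°  ·
  (0,2): δ = 80.88°  ·
  (0,3): δ = 26.41°  ✓
  (0,4): δ = 29.32°  ✓
  (0,5): δ = 101.04°  ·
  (1,2): δ = 131.55°  ·
  (1,3): δ = 77.08°  ·
  (1,4): δ = 21.35°  ✓
  (1,5): δ = 50.37°  ✓
  (2,3): δ = 125.54°  ·
  (2,4): δ = 69.80°  ·
  (2,5): δ = 1.92°  ✓
  (3,4): δ = 124.27°  ·
  (3,5): δ = 52.55°  ✓
  (4,5): δ = 108.28°  ·
antipodal pairs: 6

count = 6; pairs: (0,3), (0,4), (1,4), (1,5), (2,5), (3,5)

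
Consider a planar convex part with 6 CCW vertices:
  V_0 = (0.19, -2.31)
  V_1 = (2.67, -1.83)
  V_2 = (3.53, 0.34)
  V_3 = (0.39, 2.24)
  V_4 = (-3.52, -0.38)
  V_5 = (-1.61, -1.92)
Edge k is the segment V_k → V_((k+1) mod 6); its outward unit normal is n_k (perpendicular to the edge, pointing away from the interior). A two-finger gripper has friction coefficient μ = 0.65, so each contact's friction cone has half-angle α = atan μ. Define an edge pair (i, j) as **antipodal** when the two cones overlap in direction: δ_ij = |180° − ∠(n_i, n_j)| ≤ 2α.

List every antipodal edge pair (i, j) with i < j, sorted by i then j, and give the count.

α = atan 0.65 = 33.02°;  2α = 66.05°
n_0 = (+0.1900, -0.9818)
n_1 = (+0.9297, -0.3684)
n_2 = (+0.5177, +0.8556)
n_3 = (-0.5567, +0.8307)
n_4 = (-0.6277, -0.7785)
n_5 = (-0.2118, -0.9773)
  (0,1): δ = 122.57°  ·
  (0,2): δ = 42.13°  ✓
  (0,3): δ = 22.87°  ✓
  (0,4): δ = 130.17°  ·
  (0,5): δ = 156.82°  ·
  (1,2): δ = 99.56°  ·
  (1,3): δ = 34.56°  ✓
  (1,4): δ = 72.74°  ·
  (1,5): δ = 99.39°  ·
  (2,3): δ = 115.00°  ·
  (2,4): δ = 7.70°  ✓
  (2,5): δ = 18.95°  ✓
  (3,4): δ = 72.70°  ·
  (3,5): δ = 46.05°  ✓
  (4,5): δ = 153.35°  ·
antipodal pairs: 6

count = 6; pairs: (0,2), (0,3), (1,3), (2,4), (2,5), (3,5)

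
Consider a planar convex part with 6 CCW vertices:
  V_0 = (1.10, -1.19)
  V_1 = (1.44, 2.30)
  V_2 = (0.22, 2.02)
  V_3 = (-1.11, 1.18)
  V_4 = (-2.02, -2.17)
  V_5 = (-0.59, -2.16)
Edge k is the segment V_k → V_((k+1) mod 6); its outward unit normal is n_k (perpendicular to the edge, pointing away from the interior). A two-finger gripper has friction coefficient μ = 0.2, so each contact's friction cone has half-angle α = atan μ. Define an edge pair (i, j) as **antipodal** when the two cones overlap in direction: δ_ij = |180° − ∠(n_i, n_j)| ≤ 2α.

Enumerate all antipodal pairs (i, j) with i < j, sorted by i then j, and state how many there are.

α = atan 0.2 = 11.31°;  2α = 22.62°
n_0 = (+0.9953, -0.0970)
n_1 = (-0.2237, +0.9747)
n_2 = (-0.5340, +0.8455)
n_3 = (-0.9650, +0.2621)
n_4 = (+0.0070, -1.0000)
n_5 = (+0.4978, -0.8673)
  (0,1): δ = 71.51°  ·
  (0,2): δ = 52.16°  ·
  (0,3): δ = 9.63°  ✓
  (0,4): δ = 95.96°  ·
  (0,5): δ = 125.42°  ·
  (1,2): δ = 160.65°  ·
  (1,3): δ = 118.12°  ·
  (1,4): δ = 12.53°  ✓
  (1,5): δ = 16.93°  ✓
  (2,3): δ = 137.47°  ·
  (2,4): δ = 31.87°  ·
  (2,5): δ = 2.42°  ✓
  (3,4): δ = 74.40°  ·
  (3,5): δ = 44.95°  ·
  (4,5): δ = 150.55°  ·
antipodal pairs: 4

count = 4; pairs: (0,3), (1,4), (1,5), (2,5)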